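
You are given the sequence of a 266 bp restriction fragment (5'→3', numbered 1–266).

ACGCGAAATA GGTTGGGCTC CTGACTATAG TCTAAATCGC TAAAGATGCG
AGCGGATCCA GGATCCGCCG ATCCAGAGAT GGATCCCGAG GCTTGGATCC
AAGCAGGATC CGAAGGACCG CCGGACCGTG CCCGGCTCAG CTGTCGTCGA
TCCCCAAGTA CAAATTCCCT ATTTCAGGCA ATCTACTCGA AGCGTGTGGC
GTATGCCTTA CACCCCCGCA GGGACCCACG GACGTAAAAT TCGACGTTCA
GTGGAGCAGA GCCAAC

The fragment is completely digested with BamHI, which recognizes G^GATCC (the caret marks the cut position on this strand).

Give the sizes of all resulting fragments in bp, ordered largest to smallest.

BamHI sites (GGATCC) start at positions 54, 61, 81, 95, 106.
BamHI cuts after the first base of each site, so after positions 54, 61, 81, 95, 106.
Linear molecule, 5 cuts → 6 fragments:
  1–54 → 54 bp
  55–61 → 7 bp
  62–81 → 20 bp
  82–95 → 14 bp
  96–106 → 11 bp
  107–266 → 160 bp
Sorted largest to smallest: 160, 54, 20, 14, 11, 7 bp.

160, 54, 20, 14, 11, 7 bp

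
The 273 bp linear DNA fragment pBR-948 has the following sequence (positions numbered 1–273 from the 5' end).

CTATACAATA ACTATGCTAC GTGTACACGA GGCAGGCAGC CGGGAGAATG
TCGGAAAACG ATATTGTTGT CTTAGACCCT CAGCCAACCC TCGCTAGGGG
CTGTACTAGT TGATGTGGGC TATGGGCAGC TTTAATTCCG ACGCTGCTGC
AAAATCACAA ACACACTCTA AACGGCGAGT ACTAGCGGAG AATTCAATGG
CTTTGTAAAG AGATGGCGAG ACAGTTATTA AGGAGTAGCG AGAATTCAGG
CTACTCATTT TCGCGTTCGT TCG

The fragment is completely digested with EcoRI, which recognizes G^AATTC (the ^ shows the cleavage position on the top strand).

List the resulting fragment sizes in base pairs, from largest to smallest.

190, 52, 31 bp

EcoRI sites (GAATTC) start at positions 190, 242.
EcoRI cuts after the first base of each site, so after positions 190, 242.
Linear molecule, 2 cuts → 3 fragments:
  1–190 → 190 bp
  191–242 → 52 bp
  243–273 → 31 bp
Sorted largest to smallest: 190, 52, 31 bp.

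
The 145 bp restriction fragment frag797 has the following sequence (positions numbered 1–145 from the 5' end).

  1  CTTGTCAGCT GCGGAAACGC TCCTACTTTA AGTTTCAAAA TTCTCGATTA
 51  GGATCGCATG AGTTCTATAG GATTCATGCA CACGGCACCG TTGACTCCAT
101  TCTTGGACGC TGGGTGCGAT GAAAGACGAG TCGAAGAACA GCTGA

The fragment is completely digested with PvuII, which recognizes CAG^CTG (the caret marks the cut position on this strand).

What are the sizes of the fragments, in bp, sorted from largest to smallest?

PvuII sites (CAGCTG) start at positions 6, 139.
PvuII cuts after base 3 of each site, so after positions 8, 141.
Linear molecule, 2 cuts → 3 fragments:
  1–8 → 8 bp
  9–141 → 133 bp
  142–145 → 4 bp
Sorted largest to smallest: 133, 8, 4 bp.

133, 8, 4 bp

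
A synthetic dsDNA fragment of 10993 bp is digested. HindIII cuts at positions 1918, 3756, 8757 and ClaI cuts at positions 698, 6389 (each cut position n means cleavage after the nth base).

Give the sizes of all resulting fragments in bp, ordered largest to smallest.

Combined cut positions (sorted): 698, 1918, 3756, 6389, 8757.
Linear molecule, 5 cuts → 6 fragments:
  698 − 0 = 698 bp
  1918 − 698 = 1220 bp
  3756 − 1918 = 1838 bp
  6389 − 3756 = 2633 bp
  8757 − 6389 = 2368 bp
  10993 − 8757 = 2236 bp
Sorted largest to smallest: 2633, 2368, 2236, 1838, 1220, 698 bp.

2633, 2368, 2236, 1838, 1220, 698 bp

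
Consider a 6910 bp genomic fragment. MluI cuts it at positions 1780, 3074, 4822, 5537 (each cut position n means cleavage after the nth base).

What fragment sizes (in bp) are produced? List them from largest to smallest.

Linear molecule, 4 cuts → 5 fragments:
  1780 − 0 = 1780 bp
  3074 − 1780 = 1294 bp
  4822 − 3074 = 1748 bp
  5537 − 4822 = 715 bp
  6910 − 5537 = 1373 bp
Sorted largest to smallest: 1780, 1748, 1373, 1294, 715 bp.

1780, 1748, 1373, 1294, 715 bp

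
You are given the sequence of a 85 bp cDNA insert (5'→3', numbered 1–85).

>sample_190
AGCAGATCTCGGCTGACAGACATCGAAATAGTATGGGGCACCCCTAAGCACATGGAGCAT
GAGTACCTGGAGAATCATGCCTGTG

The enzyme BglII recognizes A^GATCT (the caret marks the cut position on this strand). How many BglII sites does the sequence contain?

1

AGATCT occurs starting at position 4.
BglII cuts at 1 site.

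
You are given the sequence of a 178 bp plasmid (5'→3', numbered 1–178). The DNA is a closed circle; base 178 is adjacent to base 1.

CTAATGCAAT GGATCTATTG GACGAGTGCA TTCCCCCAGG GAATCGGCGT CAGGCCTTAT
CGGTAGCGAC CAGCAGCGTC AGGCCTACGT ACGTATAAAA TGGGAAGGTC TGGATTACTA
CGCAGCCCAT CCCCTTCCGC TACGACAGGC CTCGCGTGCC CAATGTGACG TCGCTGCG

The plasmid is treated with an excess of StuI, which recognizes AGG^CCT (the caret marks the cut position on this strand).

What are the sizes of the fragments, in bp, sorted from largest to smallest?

83, 66, 29 bp

StuI sites (AGGCCT) start at positions 52, 81, 147.
StuI cuts after base 3 of each site, so after positions 54, 83, 149.
Circular molecule, 3 cuts → 3 fragments:
  55–83 → 29 bp
  84–149 → 66 bp
  150–178 then 1–54 → 29 + 54 = 83 bp
Sorted largest to smallest: 83, 66, 29 bp.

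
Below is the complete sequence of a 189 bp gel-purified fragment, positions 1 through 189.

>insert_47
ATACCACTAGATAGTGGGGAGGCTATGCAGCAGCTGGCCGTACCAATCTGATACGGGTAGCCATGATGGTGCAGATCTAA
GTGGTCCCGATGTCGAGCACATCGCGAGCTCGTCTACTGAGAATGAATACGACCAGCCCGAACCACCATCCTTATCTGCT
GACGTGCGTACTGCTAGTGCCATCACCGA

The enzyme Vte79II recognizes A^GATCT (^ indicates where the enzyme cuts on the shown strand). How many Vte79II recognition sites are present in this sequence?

1

AGATCT occurs starting at position 73.
Vte79II cuts at 1 site.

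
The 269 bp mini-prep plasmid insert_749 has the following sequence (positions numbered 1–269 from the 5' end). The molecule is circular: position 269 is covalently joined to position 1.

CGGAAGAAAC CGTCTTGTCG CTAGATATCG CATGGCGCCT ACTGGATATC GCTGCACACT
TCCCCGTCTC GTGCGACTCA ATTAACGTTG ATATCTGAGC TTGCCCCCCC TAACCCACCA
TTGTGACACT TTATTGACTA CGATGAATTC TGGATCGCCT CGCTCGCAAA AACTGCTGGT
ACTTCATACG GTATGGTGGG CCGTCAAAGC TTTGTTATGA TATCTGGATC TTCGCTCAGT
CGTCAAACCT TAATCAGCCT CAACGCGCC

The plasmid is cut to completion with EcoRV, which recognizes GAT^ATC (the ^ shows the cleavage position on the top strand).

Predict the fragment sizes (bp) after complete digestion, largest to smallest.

129, 74, 45, 21 bp

EcoRV sites (GATATC) start at positions 24, 45, 90, 219.
EcoRV cuts after base 3 of each site, so after positions 26, 47, 92, 221.
Circular molecule, 4 cuts → 4 fragments:
  27–47 → 21 bp
  48–92 → 45 bp
  93–221 → 129 bp
  222–269 then 1–26 → 48 + 26 = 74 bp
Sorted largest to smallest: 129, 74, 45, 21 bp.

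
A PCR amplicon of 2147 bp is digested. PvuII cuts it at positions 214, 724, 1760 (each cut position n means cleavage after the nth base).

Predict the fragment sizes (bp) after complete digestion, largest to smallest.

1036, 510, 387, 214 bp

Linear molecule, 3 cuts → 4 fragments:
  214 − 0 = 214 bp
  724 − 214 = 510 bp
  1760 − 724 = 1036 bp
  2147 − 1760 = 387 bp
Sorted largest to smallest: 1036, 510, 387, 214 bp.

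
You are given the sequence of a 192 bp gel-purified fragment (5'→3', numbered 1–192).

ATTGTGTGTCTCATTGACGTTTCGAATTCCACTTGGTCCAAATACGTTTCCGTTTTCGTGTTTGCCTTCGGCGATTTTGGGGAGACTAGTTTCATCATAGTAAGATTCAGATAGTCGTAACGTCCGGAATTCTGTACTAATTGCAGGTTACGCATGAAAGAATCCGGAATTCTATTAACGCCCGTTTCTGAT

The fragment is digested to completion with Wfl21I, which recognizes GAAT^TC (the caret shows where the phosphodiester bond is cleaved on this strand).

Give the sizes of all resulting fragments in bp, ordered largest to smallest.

103, 40, 27, 22 bp

Wfl21I sites (GAATTC) start at positions 24, 127, 167.
Wfl21I cuts after base 4 of each site, so after positions 27, 130, 170.
Linear molecule, 3 cuts → 4 fragments:
  1–27 → 27 bp
  28–130 → 103 bp
  131–170 → 40 bp
  171–192 → 22 bp
Sorted largest to smallest: 103, 40, 27, 22 bp.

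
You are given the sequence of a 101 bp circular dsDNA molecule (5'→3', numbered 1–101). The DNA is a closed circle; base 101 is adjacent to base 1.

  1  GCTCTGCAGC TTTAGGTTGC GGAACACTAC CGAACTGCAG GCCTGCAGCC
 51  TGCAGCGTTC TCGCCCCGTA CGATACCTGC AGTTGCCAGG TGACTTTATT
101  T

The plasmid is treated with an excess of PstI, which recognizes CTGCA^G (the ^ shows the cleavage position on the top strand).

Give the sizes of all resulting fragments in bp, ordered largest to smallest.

PstI sites (CTGCAG) start at positions 4, 35, 43, 50, 77.
PstI cuts after base 5 of each site (before the last base), so after positions 8, 39, 47, 54, 81.
Circular molecule, 5 cuts → 5 fragments:
  9–39 → 31 bp
  40–47 → 8 bp
  48–54 → 7 bp
  55–81 → 27 bp
  82–101 then 1–8 → 20 + 8 = 28 bp
Sorted largest to smallest: 31, 28, 27, 8, 7 bp.

31, 28, 27, 8, 7 bp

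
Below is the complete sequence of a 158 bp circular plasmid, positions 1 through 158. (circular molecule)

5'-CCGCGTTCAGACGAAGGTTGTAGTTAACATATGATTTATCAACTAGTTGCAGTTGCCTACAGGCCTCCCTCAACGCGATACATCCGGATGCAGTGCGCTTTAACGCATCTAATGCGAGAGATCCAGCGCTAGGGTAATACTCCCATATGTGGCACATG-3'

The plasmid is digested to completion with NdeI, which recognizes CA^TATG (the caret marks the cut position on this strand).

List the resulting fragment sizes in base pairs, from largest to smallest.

116, 42 bp

NdeI sites (CATATG) start at positions 28, 144.
NdeI cuts after base 2 of each site, so after positions 29, 145.
Circular molecule, 2 cuts → 2 fragments:
  30–145 → 116 bp
  146–158 then 1–29 → 13 + 29 = 42 bp
Sorted largest to smallest: 116, 42 bp.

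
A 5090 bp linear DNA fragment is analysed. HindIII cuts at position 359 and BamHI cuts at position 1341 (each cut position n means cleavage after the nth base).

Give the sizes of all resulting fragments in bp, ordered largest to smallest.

Combined cut positions (sorted): 359, 1341.
Linear molecule, 2 cuts → 3 fragments:
  359 − 0 = 359 bp
  1341 − 359 = 982 bp
  5090 − 1341 = 3749 bp
Sorted largest to smallest: 3749, 982, 359 bp.

3749, 982, 359 bp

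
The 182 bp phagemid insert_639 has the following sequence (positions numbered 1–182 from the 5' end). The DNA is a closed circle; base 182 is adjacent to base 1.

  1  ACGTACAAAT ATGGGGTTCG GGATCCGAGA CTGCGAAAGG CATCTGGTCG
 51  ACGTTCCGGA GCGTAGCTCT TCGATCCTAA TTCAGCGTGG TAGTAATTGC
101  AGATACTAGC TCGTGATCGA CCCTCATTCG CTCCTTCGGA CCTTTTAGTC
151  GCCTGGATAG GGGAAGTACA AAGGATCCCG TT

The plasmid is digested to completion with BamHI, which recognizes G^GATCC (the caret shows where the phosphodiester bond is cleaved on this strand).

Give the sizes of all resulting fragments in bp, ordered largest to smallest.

152, 30 bp

BamHI sites (GGATCC) start at positions 21, 173.
BamHI cuts after the first base of each site, so after positions 21, 173.
Circular molecule, 2 cuts → 2 fragments:
  22–173 → 152 bp
  174–182 then 1–21 → 9 + 21 = 30 bp
Sorted largest to smallest: 152, 30 bp.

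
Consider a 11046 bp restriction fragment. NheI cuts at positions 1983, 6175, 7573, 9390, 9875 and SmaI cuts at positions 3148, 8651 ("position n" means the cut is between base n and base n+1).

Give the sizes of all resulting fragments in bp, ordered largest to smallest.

3027, 1983, 1398, 1171, 1165, 1078, 739, 485 bp

Combined cut positions (sorted): 1983, 3148, 6175, 7573, 8651, 9390, 9875.
Linear molecule, 7 cuts → 8 fragments:
  1983 − 0 = 1983 bp
  3148 − 1983 = 1165 bp
  6175 − 3148 = 3027 bp
  7573 − 6175 = 1398 bp
  8651 − 7573 = 1078 bp
  9390 − 8651 = 739 bp
  9875 − 9390 = 485 bp
  11046 − 9875 = 1171 bp
Sorted largest to smallest: 3027, 1983, 1398, 1171, 1165, 1078, 739, 485 bp.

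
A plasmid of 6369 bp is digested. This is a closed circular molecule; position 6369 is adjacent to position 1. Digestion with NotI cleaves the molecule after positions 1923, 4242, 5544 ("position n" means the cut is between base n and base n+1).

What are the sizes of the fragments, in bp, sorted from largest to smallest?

2748, 2319, 1302 bp

Circular molecule, 3 cuts → 3 fragments:
  4242 − 1923 = 2319 bp
  5544 − 4242 = 1302 bp
  wrap: 6369 − 5544 + 1923 = 2748 bp
Sorted largest to smallest: 2748, 2319, 1302 bp.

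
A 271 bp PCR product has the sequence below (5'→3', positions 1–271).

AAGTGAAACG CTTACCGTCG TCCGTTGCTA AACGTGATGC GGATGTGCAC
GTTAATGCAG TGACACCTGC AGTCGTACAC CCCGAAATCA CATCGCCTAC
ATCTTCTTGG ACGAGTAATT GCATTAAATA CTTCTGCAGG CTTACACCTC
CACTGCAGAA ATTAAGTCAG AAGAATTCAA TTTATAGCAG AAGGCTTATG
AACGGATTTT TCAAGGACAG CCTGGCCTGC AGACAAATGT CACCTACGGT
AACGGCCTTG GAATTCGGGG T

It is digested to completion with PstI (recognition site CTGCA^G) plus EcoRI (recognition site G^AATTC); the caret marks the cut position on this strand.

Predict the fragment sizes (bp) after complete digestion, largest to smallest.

71, 67, 58, 30, 19, 16, 10 bp

PstI sites (CTGCAG) start at positions 67, 134, 153, 227.
PstI cuts after base 5 of each site (before the last base), so after positions 71, 138, 157, 231.
EcoRI sites (GAATTC) start at positions 173, 261.
EcoRI cuts after the first base of each site, so after positions 173, 261.
Combined cut positions: 71, 138, 157, 173, 231, 261.
Linear molecule, 6 cuts → 7 fragments:
  1–71 → 71 bp
  72–138 → 67 bp
  139–157 → 19 bp
  158–173 → 16 bp
  174–231 → 58 bp
  232–261 → 30 bp
  262–271 → 10 bp
Sorted largest to smallest: 71, 67, 58, 30, 19, 16, 10 bp.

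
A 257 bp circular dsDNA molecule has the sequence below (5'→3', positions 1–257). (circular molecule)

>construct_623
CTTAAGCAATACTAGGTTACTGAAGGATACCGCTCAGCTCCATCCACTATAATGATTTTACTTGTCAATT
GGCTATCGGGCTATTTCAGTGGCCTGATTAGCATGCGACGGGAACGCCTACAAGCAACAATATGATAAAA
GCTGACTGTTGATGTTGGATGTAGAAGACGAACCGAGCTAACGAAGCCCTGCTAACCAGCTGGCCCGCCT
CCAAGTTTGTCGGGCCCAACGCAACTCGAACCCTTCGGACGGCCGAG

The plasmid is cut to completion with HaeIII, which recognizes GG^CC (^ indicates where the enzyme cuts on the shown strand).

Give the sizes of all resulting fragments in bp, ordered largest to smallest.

HaeIII sites (GGCC) start at positions 91, 202, 223, 251.
HaeIII cuts after base 2 of each site, so after positions 92, 203, 224, 252.
Circular molecule, 4 cuts → 4 fragments:
  93–203 → 111 bp
  204–224 → 21 bp
  225–252 → 28 bp
  253–257 then 1–92 → 5 + 92 = 97 bp
Sorted largest to smallest: 111, 97, 28, 21 bp.

111, 97, 28, 21 bp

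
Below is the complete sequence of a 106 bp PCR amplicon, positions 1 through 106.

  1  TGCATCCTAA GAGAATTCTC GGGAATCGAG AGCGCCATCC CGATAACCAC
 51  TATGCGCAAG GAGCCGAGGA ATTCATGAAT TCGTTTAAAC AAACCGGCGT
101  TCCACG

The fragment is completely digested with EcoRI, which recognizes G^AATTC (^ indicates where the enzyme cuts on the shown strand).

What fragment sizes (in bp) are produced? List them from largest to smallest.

EcoRI sites (GAATTC) start at positions 13, 69, 77.
EcoRI cuts after the first base of each site, so after positions 13, 69, 77.
Linear molecule, 3 cuts → 4 fragments:
  1–13 → 13 bp
  14–69 → 56 bp
  70–77 → 8 bp
  78–106 → 29 bp
Sorted largest to smallest: 56, 29, 13, 8 bp.

56, 29, 13, 8 bp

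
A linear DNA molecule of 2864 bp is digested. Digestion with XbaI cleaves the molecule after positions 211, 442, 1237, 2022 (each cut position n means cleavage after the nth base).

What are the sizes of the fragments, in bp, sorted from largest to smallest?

842, 795, 785, 231, 211 bp

Linear molecule, 4 cuts → 5 fragments:
  211 − 0 = 211 bp
  442 − 211 = 231 bp
  1237 − 442 = 795 bp
  2022 − 1237 = 785 bp
  2864 − 2022 = 842 bp
Sorted largest to smallest: 842, 795, 785, 231, 211 bp.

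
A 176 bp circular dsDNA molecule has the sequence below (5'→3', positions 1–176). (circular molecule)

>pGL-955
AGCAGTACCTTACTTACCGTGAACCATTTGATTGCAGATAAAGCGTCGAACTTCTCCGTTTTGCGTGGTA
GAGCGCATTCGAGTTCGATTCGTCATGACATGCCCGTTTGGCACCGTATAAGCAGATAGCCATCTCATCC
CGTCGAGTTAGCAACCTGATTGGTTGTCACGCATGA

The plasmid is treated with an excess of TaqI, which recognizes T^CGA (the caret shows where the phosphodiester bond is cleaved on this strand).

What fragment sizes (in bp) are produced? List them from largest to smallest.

79, 58, 33, 6 bp

TaqI sites (TCGA) start at positions 46, 79, 85, 143.
TaqI cuts after the first base of each site, so after positions 46, 79, 85, 143.
Circular molecule, 4 cuts → 4 fragments:
  47–79 → 33 bp
  80–85 → 6 bp
  86–143 → 58 bp
  144–176 then 1–46 → 33 + 46 = 79 bp
Sorted largest to smallest: 79, 58, 33, 6 bp.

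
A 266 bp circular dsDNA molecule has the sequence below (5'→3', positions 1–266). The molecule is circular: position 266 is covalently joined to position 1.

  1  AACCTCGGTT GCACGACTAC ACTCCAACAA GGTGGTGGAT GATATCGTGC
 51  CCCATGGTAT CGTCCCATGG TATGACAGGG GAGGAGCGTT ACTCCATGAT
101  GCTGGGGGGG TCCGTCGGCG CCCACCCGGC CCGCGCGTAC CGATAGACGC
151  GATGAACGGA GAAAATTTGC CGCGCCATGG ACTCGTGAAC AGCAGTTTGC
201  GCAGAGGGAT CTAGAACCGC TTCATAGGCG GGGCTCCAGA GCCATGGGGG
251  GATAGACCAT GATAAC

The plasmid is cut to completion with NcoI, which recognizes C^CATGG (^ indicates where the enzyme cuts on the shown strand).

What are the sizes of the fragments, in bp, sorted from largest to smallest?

NcoI sites (CCATGG) start at positions 52, 65, 175, 242.
NcoI cuts after the first base of each site, so after positions 52, 65, 175, 242.
Circular molecule, 4 cuts → 4 fragments:
  53–65 → 13 bp
  66–175 → 110 bp
  176–242 → 67 bp
  243–266 then 1–52 → 24 + 52 = 76 bp
Sorted largest to smallest: 110, 76, 67, 13 bp.

110, 76, 67, 13 bp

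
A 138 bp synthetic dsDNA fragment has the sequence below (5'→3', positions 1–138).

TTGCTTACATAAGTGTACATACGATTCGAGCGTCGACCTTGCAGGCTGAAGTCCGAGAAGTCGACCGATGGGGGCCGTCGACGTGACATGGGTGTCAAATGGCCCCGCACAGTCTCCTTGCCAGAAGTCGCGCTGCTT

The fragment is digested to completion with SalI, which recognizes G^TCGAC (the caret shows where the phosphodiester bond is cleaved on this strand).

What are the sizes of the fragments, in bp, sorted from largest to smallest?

61, 32, 28, 17 bp

SalI sites (GTCGAC) start at positions 32, 60, 77.
SalI cuts after the first base of each site, so after positions 32, 60, 77.
Linear molecule, 3 cuts → 4 fragments:
  1–32 → 32 bp
  33–60 → 28 bp
  61–77 → 17 bp
  78–138 → 61 bp
Sorted largest to smallest: 61, 32, 28, 17 bp.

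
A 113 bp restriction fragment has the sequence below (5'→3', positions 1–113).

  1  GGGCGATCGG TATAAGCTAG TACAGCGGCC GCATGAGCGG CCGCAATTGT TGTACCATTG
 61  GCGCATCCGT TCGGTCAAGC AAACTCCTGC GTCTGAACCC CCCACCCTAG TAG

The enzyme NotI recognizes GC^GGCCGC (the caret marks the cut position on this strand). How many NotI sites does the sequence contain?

GCGGCCGC occurs starting at positions 25, 37.
NotI cuts at 2 sites.

2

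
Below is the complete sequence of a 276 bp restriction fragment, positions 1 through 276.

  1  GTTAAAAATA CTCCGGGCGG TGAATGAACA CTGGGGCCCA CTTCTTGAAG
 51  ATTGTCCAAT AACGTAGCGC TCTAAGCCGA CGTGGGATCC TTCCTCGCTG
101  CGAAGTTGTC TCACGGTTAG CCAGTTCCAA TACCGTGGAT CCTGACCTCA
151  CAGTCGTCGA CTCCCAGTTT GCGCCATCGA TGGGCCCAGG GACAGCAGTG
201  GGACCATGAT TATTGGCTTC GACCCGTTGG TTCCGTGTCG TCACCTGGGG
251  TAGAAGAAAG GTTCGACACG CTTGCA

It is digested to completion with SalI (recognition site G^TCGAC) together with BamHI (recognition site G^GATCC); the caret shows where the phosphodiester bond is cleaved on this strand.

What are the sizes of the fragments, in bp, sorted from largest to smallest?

The SalI site (GTCGAC) starts at position 156.
SalI cuts after the first base of each site, so after position 156.
BamHI sites (GGATCC) start at positions 85, 137.
BamHI cuts after the first base of each site, so after positions 85, 137.
Combined cut positions: 85, 137, 156.
Linear molecule, 3 cuts → 4 fragments:
  1–85 → 85 bp
  86–137 → 52 bp
  138–156 → 19 bp
  157–276 → 120 bp
Sorted largest to smallest: 120, 85, 52, 19 bp.

120, 85, 52, 19 bp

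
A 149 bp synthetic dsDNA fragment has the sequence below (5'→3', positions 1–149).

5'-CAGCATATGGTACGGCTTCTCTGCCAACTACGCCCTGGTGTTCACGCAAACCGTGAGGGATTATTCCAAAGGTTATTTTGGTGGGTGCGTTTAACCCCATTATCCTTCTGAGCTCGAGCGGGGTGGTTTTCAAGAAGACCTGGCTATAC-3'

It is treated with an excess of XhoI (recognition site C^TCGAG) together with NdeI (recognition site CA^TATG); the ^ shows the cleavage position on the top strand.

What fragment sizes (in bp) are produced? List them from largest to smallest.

108, 36, 5 bp

The XhoI site (CTCGAG) starts at position 113.
XhoI cuts after the first base of each site, so after position 113.
The NdeI site (CATATG) starts at position 4.
NdeI cuts after base 2 of each site, so after position 5.
Combined cut positions: 5, 113.
Linear molecule, 2 cuts → 3 fragments:
  1–5 → 5 bp
  6–113 → 108 bp
  114–149 → 36 bp
Sorted largest to smallest: 108, 36, 5 bp.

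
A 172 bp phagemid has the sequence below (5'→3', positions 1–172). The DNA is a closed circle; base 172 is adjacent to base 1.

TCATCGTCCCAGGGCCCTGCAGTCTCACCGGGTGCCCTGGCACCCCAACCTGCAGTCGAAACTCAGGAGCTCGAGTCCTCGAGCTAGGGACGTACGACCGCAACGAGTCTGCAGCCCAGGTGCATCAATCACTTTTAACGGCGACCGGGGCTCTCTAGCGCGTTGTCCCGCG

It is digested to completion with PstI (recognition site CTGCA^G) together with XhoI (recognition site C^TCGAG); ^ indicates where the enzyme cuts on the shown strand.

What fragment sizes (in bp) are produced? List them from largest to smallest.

80, 35, 33, 16, 8 bp

PstI sites (CTGCAG) start at positions 17, 50, 109.
PstI cuts after base 5 of each site (before the last base), so after positions 21, 54, 113.
XhoI sites (CTCGAG) start at positions 70, 78.
XhoI cuts after the first base of each site, so after positions 70, 78.
Combined cut positions: 21, 54, 70, 78, 113.
Circular molecule, 5 cuts → 5 fragments:
  22–54 → 33 bp
  55–70 → 16 bp
  71–78 → 8 bp
  79–113 → 35 bp
  114–172 then 1–21 → 59 + 21 = 80 bp
Sorted largest to smallest: 80, 35, 33, 16, 8 bp.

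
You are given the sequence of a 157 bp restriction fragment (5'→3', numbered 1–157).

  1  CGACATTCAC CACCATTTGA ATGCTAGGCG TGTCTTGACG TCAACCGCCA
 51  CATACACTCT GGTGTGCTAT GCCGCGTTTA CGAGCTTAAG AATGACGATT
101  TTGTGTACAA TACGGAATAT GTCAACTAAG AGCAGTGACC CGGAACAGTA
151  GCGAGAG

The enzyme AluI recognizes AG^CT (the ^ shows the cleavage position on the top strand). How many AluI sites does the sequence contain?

AGCT occurs starting at position 83.
AluI cuts at 1 site.

1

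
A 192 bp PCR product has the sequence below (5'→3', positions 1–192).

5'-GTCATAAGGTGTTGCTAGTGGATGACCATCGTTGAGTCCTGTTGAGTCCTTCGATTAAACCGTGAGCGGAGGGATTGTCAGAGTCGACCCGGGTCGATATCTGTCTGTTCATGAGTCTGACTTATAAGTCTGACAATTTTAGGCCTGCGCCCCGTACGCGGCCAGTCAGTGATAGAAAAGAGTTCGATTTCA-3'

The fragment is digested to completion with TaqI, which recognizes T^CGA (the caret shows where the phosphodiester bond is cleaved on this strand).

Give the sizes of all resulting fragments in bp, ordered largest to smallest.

90, 51, 33, 10, 8 bp

TaqI sites (TCGA) start at positions 51, 84, 94, 184.
TaqI cuts after the first base of each site, so after positions 51, 84, 94, 184.
Linear molecule, 4 cuts → 5 fragments:
  1–51 → 51 bp
  52–84 → 33 bp
  85–94 → 10 bp
  95–184 → 90 bp
  185–192 → 8 bp
Sorted largest to smallest: 90, 51, 33, 10, 8 bp.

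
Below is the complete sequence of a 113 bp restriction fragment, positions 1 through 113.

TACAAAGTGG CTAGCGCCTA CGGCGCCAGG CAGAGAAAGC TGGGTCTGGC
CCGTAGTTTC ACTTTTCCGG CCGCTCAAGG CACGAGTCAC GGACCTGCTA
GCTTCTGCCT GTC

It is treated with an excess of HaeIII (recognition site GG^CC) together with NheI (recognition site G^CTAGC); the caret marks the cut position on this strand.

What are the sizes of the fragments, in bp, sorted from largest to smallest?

39, 27, 21, 16, 10 bp

HaeIII sites (GGCC) start at positions 48, 69.
HaeIII cuts after base 2 of each site, so after positions 49, 70.
NheI sites (GCTAGC) start at positions 10, 97.
NheI cuts after the first base of each site, so after positions 10, 97.
Combined cut positions: 10, 49, 70, 97.
Linear molecule, 4 cuts → 5 fragments:
  1–10 → 10 bp
  11–49 → 39 bp
  50–70 → 21 bp
  71–97 → 27 bp
  98–113 → 16 bp
Sorted largest to smallest: 39, 27, 21, 16, 10 bp.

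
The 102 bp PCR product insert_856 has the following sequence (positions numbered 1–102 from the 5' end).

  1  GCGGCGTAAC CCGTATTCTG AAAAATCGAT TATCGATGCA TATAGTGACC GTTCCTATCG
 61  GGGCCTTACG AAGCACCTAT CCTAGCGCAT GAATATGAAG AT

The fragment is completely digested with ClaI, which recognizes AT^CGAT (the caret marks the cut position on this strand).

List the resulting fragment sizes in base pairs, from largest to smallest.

ClaI sites (ATCGAT) start at positions 25, 32.
ClaI cuts after base 2 of each site, so after positions 26, 33.
Linear molecule, 2 cuts → 3 fragments:
  1–26 → 26 bp
  27–33 → 7 bp
  34–102 → 69 bp
Sorted largest to smallest: 69, 26, 7 bp.

69, 26, 7 bp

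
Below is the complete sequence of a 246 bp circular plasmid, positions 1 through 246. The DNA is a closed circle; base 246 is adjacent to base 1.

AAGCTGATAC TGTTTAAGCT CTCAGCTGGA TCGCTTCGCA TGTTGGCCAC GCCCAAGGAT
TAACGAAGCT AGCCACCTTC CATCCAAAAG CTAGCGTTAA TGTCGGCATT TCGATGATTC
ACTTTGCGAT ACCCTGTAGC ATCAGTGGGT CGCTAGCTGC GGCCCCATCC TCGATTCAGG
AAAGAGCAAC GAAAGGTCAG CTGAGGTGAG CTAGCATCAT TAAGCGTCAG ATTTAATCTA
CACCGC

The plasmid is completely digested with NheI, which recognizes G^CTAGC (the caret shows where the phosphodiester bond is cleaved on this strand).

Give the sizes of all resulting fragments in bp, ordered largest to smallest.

NheI sites (GCTAGC) start at positions 68, 90, 152, 210.
NheI cuts after the first base of each site, so after positions 68, 90, 152, 210.
Circular molecule, 4 cuts → 4 fragments:
  69–90 → 22 bp
  91–152 → 62 bp
  153–210 → 58 bp
  211–246 then 1–68 → 36 + 68 = 104 bp
Sorted largest to smallest: 104, 62, 58, 22 bp.

104, 62, 58, 22 bp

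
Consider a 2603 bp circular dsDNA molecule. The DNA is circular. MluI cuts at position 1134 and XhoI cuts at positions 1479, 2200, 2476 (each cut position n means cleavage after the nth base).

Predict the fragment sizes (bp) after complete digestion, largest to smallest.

Combined cut positions (sorted): 1134, 1479, 2200, 2476.
Circular molecule, 4 cuts → 4 fragments:
  1479 − 1134 = 345 bp
  2200 − 1479 = 721 bp
  2476 − 2200 = 276 bp
  wrap: 2603 − 2476 + 1134 = 1261 bp
Sorted largest to smallest: 1261, 721, 345, 276 bp.

1261, 721, 345, 276 bp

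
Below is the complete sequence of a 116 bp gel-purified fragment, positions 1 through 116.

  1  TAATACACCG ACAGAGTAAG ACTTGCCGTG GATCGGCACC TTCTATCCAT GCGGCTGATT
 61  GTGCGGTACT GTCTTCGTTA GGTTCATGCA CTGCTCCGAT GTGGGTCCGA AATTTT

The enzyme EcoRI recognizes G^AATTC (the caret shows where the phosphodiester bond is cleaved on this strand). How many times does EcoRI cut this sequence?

0

No occurrence of GAATTC is present in the sequence.
EcoRI does not cut: 0 sites.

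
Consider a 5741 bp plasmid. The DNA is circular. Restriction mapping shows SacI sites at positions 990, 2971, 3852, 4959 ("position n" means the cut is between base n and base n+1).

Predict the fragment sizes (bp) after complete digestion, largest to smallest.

1981, 1772, 1107, 881 bp

Circular molecule, 4 cuts → 4 fragments:
  2971 − 990 = 1981 bp
  3852 − 2971 = 881 bp
  4959 − 3852 = 1107 bp
  wrap: 5741 − 4959 + 990 = 1772 bp
Sorted largest to smallest: 1981, 1772, 1107, 881 bp.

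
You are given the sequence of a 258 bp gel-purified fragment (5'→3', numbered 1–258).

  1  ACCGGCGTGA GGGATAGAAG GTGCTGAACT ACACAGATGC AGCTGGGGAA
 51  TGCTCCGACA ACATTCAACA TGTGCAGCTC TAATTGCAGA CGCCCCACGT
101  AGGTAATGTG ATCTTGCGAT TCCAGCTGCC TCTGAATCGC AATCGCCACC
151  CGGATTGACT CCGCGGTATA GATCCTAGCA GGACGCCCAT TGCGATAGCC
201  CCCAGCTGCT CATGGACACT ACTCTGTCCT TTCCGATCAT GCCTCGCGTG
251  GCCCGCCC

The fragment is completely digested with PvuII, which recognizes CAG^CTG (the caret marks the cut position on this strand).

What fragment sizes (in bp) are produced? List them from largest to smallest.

PvuII sites (CAGCTG) start at positions 40, 123, 203.
PvuII cuts after base 3 of each site, so after positions 42, 125, 205.
Linear molecule, 3 cuts → 4 fragments:
  1–42 → 42 bp
  43–125 → 83 bp
  126–205 → 80 bp
  206–258 → 53 bp
Sorted largest to smallest: 83, 80, 53, 42 bp.

83, 80, 53, 42 bp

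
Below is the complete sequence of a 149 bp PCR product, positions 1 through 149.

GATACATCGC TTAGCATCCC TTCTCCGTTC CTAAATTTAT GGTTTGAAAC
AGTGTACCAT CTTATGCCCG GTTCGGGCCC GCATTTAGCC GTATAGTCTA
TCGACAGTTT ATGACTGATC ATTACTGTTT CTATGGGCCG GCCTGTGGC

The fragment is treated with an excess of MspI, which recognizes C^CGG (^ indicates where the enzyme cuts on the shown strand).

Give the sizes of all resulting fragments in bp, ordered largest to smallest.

MspI sites (CCGG) start at positions 68, 138.
MspI cuts after the first base of each site, so after positions 68, 138.
Linear molecule, 2 cuts → 3 fragments:
  1–68 → 68 bp
  69–138 → 70 bp
  139–149 → 11 bp
Sorted largest to smallest: 70, 68, 11 bp.

70, 68, 11 bp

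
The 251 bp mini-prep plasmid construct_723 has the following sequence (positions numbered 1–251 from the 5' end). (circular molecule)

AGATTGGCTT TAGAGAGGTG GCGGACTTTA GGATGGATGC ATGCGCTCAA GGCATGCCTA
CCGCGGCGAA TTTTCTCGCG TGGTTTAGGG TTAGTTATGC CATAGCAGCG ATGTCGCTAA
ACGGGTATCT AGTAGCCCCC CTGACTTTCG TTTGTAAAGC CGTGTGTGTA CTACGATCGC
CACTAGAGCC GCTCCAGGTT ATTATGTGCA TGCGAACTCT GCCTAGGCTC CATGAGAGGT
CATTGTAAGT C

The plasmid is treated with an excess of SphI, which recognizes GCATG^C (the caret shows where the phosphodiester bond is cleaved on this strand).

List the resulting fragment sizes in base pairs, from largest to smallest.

156, 82, 13 bp

SphI sites (GCATGC) start at positions 39, 52, 208.
SphI cuts after base 5 of each site (before the last base), so after positions 43, 56, 212.
Circular molecule, 3 cuts → 3 fragments:
  44–56 → 13 bp
  57–212 → 156 bp
  213–251 then 1–43 → 39 + 43 = 82 bp
Sorted largest to smallest: 156, 82, 13 bp.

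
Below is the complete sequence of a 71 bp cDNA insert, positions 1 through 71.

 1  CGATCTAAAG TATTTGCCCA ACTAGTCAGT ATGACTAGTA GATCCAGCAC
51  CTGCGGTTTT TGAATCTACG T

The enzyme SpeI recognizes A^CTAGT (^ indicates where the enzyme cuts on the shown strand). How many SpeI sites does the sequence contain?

2

ACTAGT occurs starting at positions 21, 34.
SpeI cuts at 2 sites.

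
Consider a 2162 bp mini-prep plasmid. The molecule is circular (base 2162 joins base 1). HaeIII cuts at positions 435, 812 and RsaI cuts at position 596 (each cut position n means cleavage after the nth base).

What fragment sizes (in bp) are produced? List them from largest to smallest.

Combined cut positions (sorted): 435, 596, 812.
Circular molecule, 3 cuts → 3 fragments:
  596 − 435 = 161 bp
  812 − 596 = 216 bp
  wrap: 2162 − 812 + 435 = 1785 bp
Sorted largest to smallest: 1785, 216, 161 bp.

1785, 216, 161 bp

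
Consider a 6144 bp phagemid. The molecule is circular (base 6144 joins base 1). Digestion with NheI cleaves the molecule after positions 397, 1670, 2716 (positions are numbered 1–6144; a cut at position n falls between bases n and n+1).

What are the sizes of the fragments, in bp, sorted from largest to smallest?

3825, 1273, 1046 bp

Circular molecule, 3 cuts → 3 fragments:
  1670 − 397 = 1273 bp
  2716 − 1670 = 1046 bp
  wrap: 6144 − 2716 + 397 = 3825 bp
Sorted largest to smallest: 3825, 1273, 1046 bp.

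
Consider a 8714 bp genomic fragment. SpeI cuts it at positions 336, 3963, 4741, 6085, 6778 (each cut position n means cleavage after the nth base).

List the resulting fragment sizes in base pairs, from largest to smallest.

3627, 1936, 1344, 778, 693, 336 bp

Linear molecule, 5 cuts → 6 fragments:
  336 − 0 = 336 bp
  3963 − 336 = 3627 bp
  4741 − 3963 = 778 bp
  6085 − 4741 = 1344 bp
  6778 − 6085 = 693 bp
  8714 − 6778 = 1936 bp
Sorted largest to smallest: 3627, 1936, 1344, 778, 693, 336 bp.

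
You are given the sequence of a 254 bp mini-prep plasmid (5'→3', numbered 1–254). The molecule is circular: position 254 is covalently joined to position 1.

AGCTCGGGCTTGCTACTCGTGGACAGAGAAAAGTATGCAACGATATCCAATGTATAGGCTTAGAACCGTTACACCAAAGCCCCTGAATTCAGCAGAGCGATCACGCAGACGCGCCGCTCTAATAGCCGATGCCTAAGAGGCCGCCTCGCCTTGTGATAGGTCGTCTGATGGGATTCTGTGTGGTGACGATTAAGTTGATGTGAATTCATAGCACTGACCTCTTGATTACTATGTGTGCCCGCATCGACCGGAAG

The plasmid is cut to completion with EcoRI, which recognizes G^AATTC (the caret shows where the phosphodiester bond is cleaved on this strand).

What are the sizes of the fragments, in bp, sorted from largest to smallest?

EcoRI sites (GAATTC) start at positions 85, 202.
EcoRI cuts after the first base of each site, so after positions 85, 202.
Circular molecule, 2 cuts → 2 fragments:
  86–202 → 117 bp
  203–254 then 1–85 → 52 + 85 = 137 bp
Sorted largest to smallest: 137, 117 bp.

137, 117 bp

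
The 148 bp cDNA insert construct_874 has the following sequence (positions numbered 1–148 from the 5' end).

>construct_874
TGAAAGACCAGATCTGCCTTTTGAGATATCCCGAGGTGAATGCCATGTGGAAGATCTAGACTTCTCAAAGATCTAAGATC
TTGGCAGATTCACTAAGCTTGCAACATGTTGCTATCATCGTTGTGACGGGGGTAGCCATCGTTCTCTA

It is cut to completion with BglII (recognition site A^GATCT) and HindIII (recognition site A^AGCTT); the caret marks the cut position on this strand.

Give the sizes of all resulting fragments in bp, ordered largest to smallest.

53, 42, 19, 17, 10, 7 bp

BglII sites (AGATCT) start at positions 10, 52, 69, 76.
BglII cuts after the first base of each site, so after positions 10, 52, 69, 76.
The HindIII site (AAGCTT) starts at position 95.
HindIII cuts after the first base of each site, so after position 95.
Combined cut positions: 10, 52, 69, 76, 95.
Linear molecule, 5 cuts → 6 fragments:
  1–10 → 10 bp
  11–52 → 42 bp
  53–69 → 17 bp
  70–76 → 7 bp
  77–95 → 19 bp
  96–148 → 53 bp
Sorted largest to smallest: 53, 42, 19, 17, 10, 7 bp.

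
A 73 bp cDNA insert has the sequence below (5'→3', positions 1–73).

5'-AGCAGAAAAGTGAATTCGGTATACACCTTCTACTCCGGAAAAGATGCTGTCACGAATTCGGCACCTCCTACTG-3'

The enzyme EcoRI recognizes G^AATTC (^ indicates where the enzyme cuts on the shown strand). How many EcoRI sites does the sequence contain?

GAATTC occurs starting at positions 12, 54.
EcoRI cuts at 2 sites.

2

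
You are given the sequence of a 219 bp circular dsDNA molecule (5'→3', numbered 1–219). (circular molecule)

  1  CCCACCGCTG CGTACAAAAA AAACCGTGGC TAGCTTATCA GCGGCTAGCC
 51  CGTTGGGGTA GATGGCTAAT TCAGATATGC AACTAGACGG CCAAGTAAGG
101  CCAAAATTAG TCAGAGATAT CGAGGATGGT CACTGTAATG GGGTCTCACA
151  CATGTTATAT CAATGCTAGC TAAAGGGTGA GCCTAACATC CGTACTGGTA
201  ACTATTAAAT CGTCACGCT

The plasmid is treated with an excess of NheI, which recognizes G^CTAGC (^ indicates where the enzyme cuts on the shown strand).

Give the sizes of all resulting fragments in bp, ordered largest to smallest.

121, 83, 15 bp

NheI sites (GCTAGC) start at positions 29, 44, 165.
NheI cuts after the first base of each site, so after positions 29, 44, 165.
Circular molecule, 3 cuts → 3 fragments:
  30–44 → 15 bp
  45–165 → 121 bp
  166–219 then 1–29 → 54 + 29 = 83 bp
Sorted largest to smallest: 121, 83, 15 bp.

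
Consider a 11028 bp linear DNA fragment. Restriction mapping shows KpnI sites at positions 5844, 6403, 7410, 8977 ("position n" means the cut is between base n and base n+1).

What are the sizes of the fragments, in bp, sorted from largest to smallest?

Linear molecule, 4 cuts → 5 fragments:
  5844 − 0 = 5844 bp
  6403 − 5844 = 559 bp
  7410 − 6403 = 1007 bp
  8977 − 7410 = 1567 bp
  11028 − 8977 = 2051 bp
Sorted largest to smallest: 5844, 2051, 1567, 1007, 559 bp.

5844, 2051, 1567, 1007, 559 bp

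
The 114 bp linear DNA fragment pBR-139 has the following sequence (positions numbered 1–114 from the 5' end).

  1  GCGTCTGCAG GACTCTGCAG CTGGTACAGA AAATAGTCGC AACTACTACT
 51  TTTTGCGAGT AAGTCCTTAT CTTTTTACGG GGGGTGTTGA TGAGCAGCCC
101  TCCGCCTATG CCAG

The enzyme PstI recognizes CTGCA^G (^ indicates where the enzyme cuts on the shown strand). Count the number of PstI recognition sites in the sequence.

2

CTGCAG occurs starting at positions 5, 15.
PstI cuts at 2 sites.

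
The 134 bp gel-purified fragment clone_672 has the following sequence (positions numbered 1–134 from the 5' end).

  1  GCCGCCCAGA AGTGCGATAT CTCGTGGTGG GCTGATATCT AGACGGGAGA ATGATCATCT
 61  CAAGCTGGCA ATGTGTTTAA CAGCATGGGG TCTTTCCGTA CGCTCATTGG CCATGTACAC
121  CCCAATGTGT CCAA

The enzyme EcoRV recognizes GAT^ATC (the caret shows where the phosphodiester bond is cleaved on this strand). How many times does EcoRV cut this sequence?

2

GATATC occurs starting at positions 16, 34.
EcoRV cuts at 2 sites.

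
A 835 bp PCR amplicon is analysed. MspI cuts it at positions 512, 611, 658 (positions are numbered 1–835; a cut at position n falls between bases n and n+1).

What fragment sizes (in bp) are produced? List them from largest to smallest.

512, 177, 99, 47 bp

Linear molecule, 3 cuts → 4 fragments:
  512 − 0 = 512 bp
  611 − 512 = 99 bp
  658 − 611 = 47 bp
  835 − 658 = 177 bp
Sorted largest to smallest: 512, 177, 99, 47 bp.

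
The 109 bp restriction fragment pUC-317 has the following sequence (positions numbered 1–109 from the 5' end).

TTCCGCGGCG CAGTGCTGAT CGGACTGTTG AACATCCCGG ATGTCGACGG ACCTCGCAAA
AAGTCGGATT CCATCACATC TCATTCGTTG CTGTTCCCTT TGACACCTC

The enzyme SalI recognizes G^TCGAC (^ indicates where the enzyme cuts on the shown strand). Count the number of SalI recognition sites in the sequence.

GTCGAC occurs starting at position 43.
SalI cuts at 1 site.

1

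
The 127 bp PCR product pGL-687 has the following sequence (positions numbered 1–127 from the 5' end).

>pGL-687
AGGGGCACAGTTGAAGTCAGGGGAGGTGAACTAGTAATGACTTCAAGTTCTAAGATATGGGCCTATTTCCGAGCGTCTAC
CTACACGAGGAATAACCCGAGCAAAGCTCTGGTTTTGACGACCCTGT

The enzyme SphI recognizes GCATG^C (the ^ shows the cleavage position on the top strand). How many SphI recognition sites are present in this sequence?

No occurrence of GCATGC is present in the sequence.
SphI does not cut: 0 sites.

0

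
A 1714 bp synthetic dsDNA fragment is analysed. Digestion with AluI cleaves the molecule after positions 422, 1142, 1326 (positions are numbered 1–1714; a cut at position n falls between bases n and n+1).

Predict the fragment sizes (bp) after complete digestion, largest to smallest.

Linear molecule, 3 cuts → 4 fragments:
  422 − 0 = 422 bp
  1142 − 422 = 720 bp
  1326 − 1142 = 184 bp
  1714 − 1326 = 388 bp
Sorted largest to smallest: 720, 422, 388, 184 bp.

720, 422, 388, 184 bp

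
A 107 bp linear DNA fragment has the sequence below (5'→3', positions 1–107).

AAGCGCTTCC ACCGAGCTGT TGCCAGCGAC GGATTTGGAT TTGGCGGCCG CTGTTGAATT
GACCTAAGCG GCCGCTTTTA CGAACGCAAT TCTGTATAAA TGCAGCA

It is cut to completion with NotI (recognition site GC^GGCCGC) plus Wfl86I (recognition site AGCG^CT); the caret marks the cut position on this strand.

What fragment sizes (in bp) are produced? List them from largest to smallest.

NotI sites (GCGGCCGC) start at positions 44, 68.
NotI cuts after base 2 of each site, so after positions 45, 69.
The Wfl86I site (AGCGCT) starts at position 2.
Wfl86I cuts after base 4 of each site, so after position 5.
Combined cut positions: 5, 45, 69.
Linear molecule, 3 cuts → 4 fragments:
  1–5 → 5 bp
  6–45 → 40 bp
  46–69 → 24 bp
  70–107 → 38 bp
Sorted largest to smallest: 40, 38, 24, 5 bp.

40, 38, 24, 5 bp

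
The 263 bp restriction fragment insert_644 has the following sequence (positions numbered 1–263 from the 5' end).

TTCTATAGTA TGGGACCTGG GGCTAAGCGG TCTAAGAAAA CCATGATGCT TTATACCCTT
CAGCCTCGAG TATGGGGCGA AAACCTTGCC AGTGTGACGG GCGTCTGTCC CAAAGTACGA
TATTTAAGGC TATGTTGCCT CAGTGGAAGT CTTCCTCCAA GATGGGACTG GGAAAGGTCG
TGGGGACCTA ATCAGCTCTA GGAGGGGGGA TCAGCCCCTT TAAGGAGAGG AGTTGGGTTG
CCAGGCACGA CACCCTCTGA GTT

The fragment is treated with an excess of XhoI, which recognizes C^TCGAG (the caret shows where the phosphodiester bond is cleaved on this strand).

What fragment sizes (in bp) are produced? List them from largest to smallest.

The XhoI site (CTCGAG) starts at position 65.
XhoI cuts after the first base of each site, so after position 65.
Linear molecule, 1 cut → 2 fragments:
  1–65 → 65 bp
  66–263 → 198 bp
Sorted largest to smallest: 198, 65 bp.

198, 65 bp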